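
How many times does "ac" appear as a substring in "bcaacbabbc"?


Searching for "ac" in "bcaacbabbc"
Scanning each position:
  Position 0: "bc" => no
  Position 1: "ca" => no
  Position 2: "aa" => no
  Position 3: "ac" => MATCH
  Position 4: "cb" => no
  Position 5: "ba" => no
  Position 6: "ab" => no
  Position 7: "bb" => no
  Position 8: "bc" => no
Total occurrences: 1

1


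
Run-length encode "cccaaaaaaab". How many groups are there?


Input: cccaaaaaaab
Scanning for consecutive runs:
  Group 1: 'c' x 3 (positions 0-2)
  Group 2: 'a' x 7 (positions 3-9)
  Group 3: 'b' x 1 (positions 10-10)
Total groups: 3

3


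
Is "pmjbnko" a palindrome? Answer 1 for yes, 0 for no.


Input: pmjbnko
Reversed: oknbjmp
  Compare pos 0 ('p') with pos 6 ('o'): MISMATCH
  Compare pos 1 ('m') with pos 5 ('k'): MISMATCH
  Compare pos 2 ('j') with pos 4 ('n'): MISMATCH
Result: not a palindrome

0


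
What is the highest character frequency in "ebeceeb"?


Input: ebeceeb
Character counts:
  'b': 2
  'c': 1
  'e': 4
Maximum frequency: 4

4


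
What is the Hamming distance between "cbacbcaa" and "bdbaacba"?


Comparing "cbacbcaa" and "bdbaacba" position by position:
  Position 0: 'c' vs 'b' => differ
  Position 1: 'b' vs 'd' => differ
  Position 2: 'a' vs 'b' => differ
  Position 3: 'c' vs 'a' => differ
  Position 4: 'b' vs 'a' => differ
  Position 5: 'c' vs 'c' => same
  Position 6: 'a' vs 'b' => differ
  Position 7: 'a' vs 'a' => same
Total differences (Hamming distance): 6

6


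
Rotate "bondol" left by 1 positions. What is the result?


Input: "bondol", rotate left by 1
First 1 characters: "b"
Remaining characters: "ondol"
Concatenate remaining + first: "ondol" + "b" = "ondolb"

ondolb


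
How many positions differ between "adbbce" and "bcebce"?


Comparing "adbbce" and "bcebce" position by position:
  Position 0: 'a' vs 'b' => DIFFER
  Position 1: 'd' vs 'c' => DIFFER
  Position 2: 'b' vs 'e' => DIFFER
  Position 3: 'b' vs 'b' => same
  Position 4: 'c' vs 'c' => same
  Position 5: 'e' vs 'e' => same
Positions that differ: 3

3


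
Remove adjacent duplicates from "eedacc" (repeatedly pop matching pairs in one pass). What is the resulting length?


Input: eedacc
Stack-based adjacent duplicate removal:
  Read 'e': push. Stack: e
  Read 'e': matches stack top 'e' => pop. Stack: (empty)
  Read 'd': push. Stack: d
  Read 'a': push. Stack: da
  Read 'c': push. Stack: dac
  Read 'c': matches stack top 'c' => pop. Stack: da
Final stack: "da" (length 2)

2


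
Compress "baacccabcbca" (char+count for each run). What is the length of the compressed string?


Input: baacccabcbca
Runs:
  'b' x 1 => "b1"
  'a' x 2 => "a2"
  'c' x 3 => "c3"
  'a' x 1 => "a1"
  'b' x 1 => "b1"
  'c' x 1 => "c1"
  'b' x 1 => "b1"
  'c' x 1 => "c1"
  'a' x 1 => "a1"
Compressed: "b1a2c3a1b1c1b1c1a1"
Compressed length: 18

18


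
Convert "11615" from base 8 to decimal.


Input: "11615" in base 8
Positional expansion:
  Digit '1' (value 1) x 8^4 = 4096
  Digit '1' (value 1) x 8^3 = 512
  Digit '6' (value 6) x 8^2 = 384
  Digit '1' (value 1) x 8^1 = 8
  Digit '5' (value 5) x 8^0 = 5
Sum = 5005

5005


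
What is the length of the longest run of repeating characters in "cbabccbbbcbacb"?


Input: "cbabccbbbcbacb"
Scanning for longest run:
  Position 1 ('b'): new char, reset run to 1
  Position 2 ('a'): new char, reset run to 1
  Position 3 ('b'): new char, reset run to 1
  Position 4 ('c'): new char, reset run to 1
  Position 5 ('c'): continues run of 'c', length=2
  Position 6 ('b'): new char, reset run to 1
  Position 7 ('b'): continues run of 'b', length=2
  Position 8 ('b'): continues run of 'b', length=3
  Position 9 ('c'): new char, reset run to 1
  Position 10 ('b'): new char, reset run to 1
  Position 11 ('a'): new char, reset run to 1
  Position 12 ('c'): new char, reset run to 1
  Position 13 ('b'): new char, reset run to 1
Longest run: 'b' with length 3

3


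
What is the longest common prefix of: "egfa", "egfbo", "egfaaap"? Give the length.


Words: egfa, egfbo, egfaaap
  Position 0: all 'e' => match
  Position 1: all 'g' => match
  Position 2: all 'f' => match
  Position 3: ('a', 'b', 'a') => mismatch, stop
LCP = "egf" (length 3)

3


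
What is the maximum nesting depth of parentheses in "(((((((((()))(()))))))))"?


Input: "(((((((((()))(()))))))))"
Tracking depth:
  Position 0 '(': depth becomes 1
  Position 1 '(': depth becomes 2
  Position 2 '(': depth becomes 3
  Position 3 '(': depth becomes 4
  Position 4 '(': depth becomes 5
  Position 5 '(': depth becomes 6
  Position 6 '(': depth becomes 7
  Position 7 '(': depth becomes 8
  Position 8 '(': depth becomes 9
  Position 9 '(': depth becomes 10
  Position 10 ')': depth becomes 9
  Position 11 ')': depth becomes 8
  Position 12 ')': depth becomes 7
  Position 13 '(': depth becomes 8
  Position 14 '(': depth becomes 9
  Position 15 ')': depth becomes 8
  Position 16 ')': depth becomes 7
  Position 17 ')': depth becomes 6
  Position 18 ')': depth becomes 5
  Position 19 ')': depth becomes 4
  Position 20 ')': depth becomes 3
  Position 21 ')': depth becomes 2
  Position 22 ')': depth becomes 1
  Position 23 ')': depth becomes 0
Maximum depth reached: 10

10


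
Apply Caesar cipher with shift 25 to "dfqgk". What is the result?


Caesar cipher: shift "dfqgk" by 25
  'd' (pos 3) + 25 = pos 2 = 'c'
  'f' (pos 5) + 25 = pos 4 = 'e'
  'q' (pos 16) + 25 = pos 15 = 'p'
  'g' (pos 6) + 25 = pos 5 = 'f'
  'k' (pos 10) + 25 = pos 9 = 'j'
Result: cepfj

cepfj


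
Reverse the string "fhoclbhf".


Input: fhoclbhf
Reading characters right to left:
  Position 7: 'f'
  Position 6: 'h'
  Position 5: 'b'
  Position 4: 'l'
  Position 3: 'c'
  Position 2: 'o'
  Position 1: 'h'
  Position 0: 'f'
Reversed: fhblcohf

fhblcohf


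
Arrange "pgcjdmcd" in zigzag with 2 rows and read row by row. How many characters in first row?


Zigzag "pgcjdmcd" into 2 rows:
Placing characters:
  'p' => row 0
  'g' => row 1
  'c' => row 0
  'j' => row 1
  'd' => row 0
  'm' => row 1
  'c' => row 0
  'd' => row 1
Rows:
  Row 0: "pcdc"
  Row 1: "gjmd"
First row length: 4

4


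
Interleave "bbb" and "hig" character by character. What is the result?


Interleaving "bbb" and "hig":
  Position 0: 'b' from first, 'h' from second => "bh"
  Position 1: 'b' from first, 'i' from second => "bi"
  Position 2: 'b' from first, 'g' from second => "bg"
Result: bhbibg

bhbibg


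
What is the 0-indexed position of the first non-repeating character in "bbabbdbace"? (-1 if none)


Input: bbabbdbace
Character frequencies:
  'a': 2
  'b': 5
  'c': 1
  'd': 1
  'e': 1
Scanning left to right for freq == 1:
  Position 0 ('b'): freq=5, skip
  Position 1 ('b'): freq=5, skip
  Position 2 ('a'): freq=2, skip
  Position 3 ('b'): freq=5, skip
  Position 4 ('b'): freq=5, skip
  Position 5 ('d'): unique! => answer = 5

5


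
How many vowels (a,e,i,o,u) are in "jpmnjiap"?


Input: jpmnjiap
Checking each character:
  'j' at position 0: consonant
  'p' at position 1: consonant
  'm' at position 2: consonant
  'n' at position 3: consonant
  'j' at position 4: consonant
  'i' at position 5: vowel (running total: 1)
  'a' at position 6: vowel (running total: 2)
  'p' at position 7: consonant
Total vowels: 2

2


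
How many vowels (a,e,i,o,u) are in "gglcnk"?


Input: gglcnk
Checking each character:
  'g' at position 0: consonant
  'g' at position 1: consonant
  'l' at position 2: consonant
  'c' at position 3: consonant
  'n' at position 4: consonant
  'k' at position 5: consonant
Total vowels: 0

0


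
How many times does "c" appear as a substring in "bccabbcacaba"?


Searching for "c" in "bccabbcacaba"
Scanning each position:
  Position 0: "b" => no
  Position 1: "c" => MATCH
  Position 2: "c" => MATCH
  Position 3: "a" => no
  Position 4: "b" => no
  Position 5: "b" => no
  Position 6: "c" => MATCH
  Position 7: "a" => no
  Position 8: "c" => MATCH
  Position 9: "a" => no
  Position 10: "b" => no
  Position 11: "a" => no
Total occurrences: 4

4


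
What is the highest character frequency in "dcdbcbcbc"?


Input: dcdbcbcbc
Character counts:
  'b': 3
  'c': 4
  'd': 2
Maximum frequency: 4

4


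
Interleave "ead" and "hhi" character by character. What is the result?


Interleaving "ead" and "hhi":
  Position 0: 'e' from first, 'h' from second => "eh"
  Position 1: 'a' from first, 'h' from second => "ah"
  Position 2: 'd' from first, 'i' from second => "di"
Result: ehahdi

ehahdi


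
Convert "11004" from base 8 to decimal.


Input: "11004" in base 8
Positional expansion:
  Digit '1' (value 1) x 8^4 = 4096
  Digit '1' (value 1) x 8^3 = 512
  Digit '0' (value 0) x 8^2 = 0
  Digit '0' (value 0) x 8^1 = 0
  Digit '4' (value 4) x 8^0 = 4
Sum = 4612

4612


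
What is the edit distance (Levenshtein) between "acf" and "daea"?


Computing edit distance: "acf" -> "daea"
DP table:
           d    a    e    a
      0    1    2    3    4
  a   1    1    1    2    3
  c   2    2    2    2    3
  f   3    3    3    3    3
Edit distance = dp[3][4] = 3

3


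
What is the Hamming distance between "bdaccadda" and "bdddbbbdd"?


Comparing "bdaccadda" and "bdddbbbdd" position by position:
  Position 0: 'b' vs 'b' => same
  Position 1: 'd' vs 'd' => same
  Position 2: 'a' vs 'd' => differ
  Position 3: 'c' vs 'd' => differ
  Position 4: 'c' vs 'b' => differ
  Position 5: 'a' vs 'b' => differ
  Position 6: 'd' vs 'b' => differ
  Position 7: 'd' vs 'd' => same
  Position 8: 'a' vs 'd' => differ
Total differences (Hamming distance): 6

6


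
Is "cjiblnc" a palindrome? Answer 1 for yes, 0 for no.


Input: cjiblnc
Reversed: cnlbijc
  Compare pos 0 ('c') with pos 6 ('c'): match
  Compare pos 1 ('j') with pos 5 ('n'): MISMATCH
  Compare pos 2 ('i') with pos 4 ('l'): MISMATCH
Result: not a palindrome

0


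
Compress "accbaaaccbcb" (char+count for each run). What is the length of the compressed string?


Input: accbaaaccbcb
Runs:
  'a' x 1 => "a1"
  'c' x 2 => "c2"
  'b' x 1 => "b1"
  'a' x 3 => "a3"
  'c' x 2 => "c2"
  'b' x 1 => "b1"
  'c' x 1 => "c1"
  'b' x 1 => "b1"
Compressed: "a1c2b1a3c2b1c1b1"
Compressed length: 16

16


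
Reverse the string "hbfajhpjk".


Input: hbfajhpjk
Reading characters right to left:
  Position 8: 'k'
  Position 7: 'j'
  Position 6: 'p'
  Position 5: 'h'
  Position 4: 'j'
  Position 3: 'a'
  Position 2: 'f'
  Position 1: 'b'
  Position 0: 'h'
Reversed: kjphjafbh

kjphjafbh


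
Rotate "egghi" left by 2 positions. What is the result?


Input: "egghi", rotate left by 2
First 2 characters: "eg"
Remaining characters: "ghi"
Concatenate remaining + first: "ghi" + "eg" = "ghieg"

ghieg


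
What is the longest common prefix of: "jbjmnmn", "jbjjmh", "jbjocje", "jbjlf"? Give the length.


Words: jbjmnmn, jbjjmh, jbjocje, jbjlf
  Position 0: all 'j' => match
  Position 1: all 'b' => match
  Position 2: all 'j' => match
  Position 3: ('m', 'j', 'o', 'l') => mismatch, stop
LCP = "jbj" (length 3)

3


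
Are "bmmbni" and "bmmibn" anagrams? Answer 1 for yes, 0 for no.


Strings: "bmmbni", "bmmibn"
Sorted first:  bbimmn
Sorted second: bbimmn
Sorted forms match => anagrams

1


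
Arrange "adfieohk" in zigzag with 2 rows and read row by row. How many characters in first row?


Zigzag "adfieohk" into 2 rows:
Placing characters:
  'a' => row 0
  'd' => row 1
  'f' => row 0
  'i' => row 1
  'e' => row 0
  'o' => row 1
  'h' => row 0
  'k' => row 1
Rows:
  Row 0: "afeh"
  Row 1: "diok"
First row length: 4

4


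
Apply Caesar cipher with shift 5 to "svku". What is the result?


Caesar cipher: shift "svku" by 5
  's' (pos 18) + 5 = pos 23 = 'x'
  'v' (pos 21) + 5 = pos 0 = 'a'
  'k' (pos 10) + 5 = pos 15 = 'p'
  'u' (pos 20) + 5 = pos 25 = 'z'
Result: xapz

xapz


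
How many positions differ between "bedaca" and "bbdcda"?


Comparing "bedaca" and "bbdcda" position by position:
  Position 0: 'b' vs 'b' => same
  Position 1: 'e' vs 'b' => DIFFER
  Position 2: 'd' vs 'd' => same
  Position 3: 'a' vs 'c' => DIFFER
  Position 4: 'c' vs 'd' => DIFFER
  Position 5: 'a' vs 'a' => same
Positions that differ: 3

3


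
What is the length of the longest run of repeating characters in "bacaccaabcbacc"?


Input: "bacaccaabcbacc"
Scanning for longest run:
  Position 1 ('a'): new char, reset run to 1
  Position 2 ('c'): new char, reset run to 1
  Position 3 ('a'): new char, reset run to 1
  Position 4 ('c'): new char, reset run to 1
  Position 5 ('c'): continues run of 'c', length=2
  Position 6 ('a'): new char, reset run to 1
  Position 7 ('a'): continues run of 'a', length=2
  Position 8 ('b'): new char, reset run to 1
  Position 9 ('c'): new char, reset run to 1
  Position 10 ('b'): new char, reset run to 1
  Position 11 ('a'): new char, reset run to 1
  Position 12 ('c'): new char, reset run to 1
  Position 13 ('c'): continues run of 'c', length=2
Longest run: 'c' with length 2

2


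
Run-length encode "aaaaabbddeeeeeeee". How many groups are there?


Input: aaaaabbddeeeeeeee
Scanning for consecutive runs:
  Group 1: 'a' x 5 (positions 0-4)
  Group 2: 'b' x 2 (positions 5-6)
  Group 3: 'd' x 2 (positions 7-8)
  Group 4: 'e' x 8 (positions 9-16)
Total groups: 4

4


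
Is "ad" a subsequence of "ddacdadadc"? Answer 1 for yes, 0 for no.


Check if "ad" is a subsequence of "ddacdadadc"
Greedy scan:
  Position 0 ('d'): no match needed
  Position 1 ('d'): no match needed
  Position 2 ('a'): matches sub[0] = 'a'
  Position 3 ('c'): no match needed
  Position 4 ('d'): matches sub[1] = 'd'
  Position 5 ('a'): no match needed
  Position 6 ('d'): no match needed
  Position 7 ('a'): no match needed
  Position 8 ('d'): no match needed
  Position 9 ('c'): no match needed
All 2 characters matched => is a subsequence

1


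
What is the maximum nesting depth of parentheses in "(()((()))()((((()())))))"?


Input: "(()((()))()((((()())))))"
Tracking depth:
  Position 0 '(': depth becomes 1
  Position 1 '(': depth becomes 2
  Position 2 ')': depth becomes 1
  Position 3 '(': depth becomes 2
  Position 4 '(': depth becomes 3
  Position 5 '(': depth becomes 4
  Position 6 ')': depth becomes 3
  Position 7 ')': depth becomes 2
  Position 8 ')': depth becomes 1
  Position 9 '(': depth becomes 2
  Position 10 ')': depth becomes 1
  Position 11 '(': depth becomes 2
  Position 12 '(': depth becomes 3
  Position 13 '(': depth becomes 4
  Position 14 '(': depth becomes 5
  Position 15 '(': depth becomes 6
  Position 16 ')': depth becomes 5
  Position 17 '(': depth becomes 6
  Position 18 ')': depth becomes 5
  Position 19 ')': depth becomes 4
  Position 20 ')': depth becomes 3
  Position 21 ')': depth becomes 2
  Position 22 ')': depth becomes 1
  Position 23 ')': depth becomes 0
Maximum depth reached: 6

6


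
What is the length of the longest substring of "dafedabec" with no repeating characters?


Input: "dafedabec"
Sliding window (track last position of each char):
  Position 0 ('d'): window [0,0] length 1 -- new best
  Position 1 ('a'): window [0,1] length 2 -- new best
  Position 2 ('f'): window [0,2] length 3 -- new best
  Position 3 ('e'): window [0,3] length 4 -- new best
  Position 4 ('d'): repeat (last at 0), move window start to 1
  Position 4 ('d'): window [1,4] length 4
  Position 5 ('a'): repeat (last at 1), move window start to 2
  Position 5 ('a'): window [2,5] length 4
  Position 6 ('b'): window [2,6] length 5 -- new best
  Position 7 ('e'): repeat (last at 3), move window start to 4
  Position 7 ('e'): window [4,7] length 4
  Position 8 ('c'): window [4,8] length 5
Longest substring with no repeats: "fedab" with length 5

5


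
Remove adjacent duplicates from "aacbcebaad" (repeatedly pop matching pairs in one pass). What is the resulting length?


Input: aacbcebaad
Stack-based adjacent duplicate removal:
  Read 'a': push. Stack: a
  Read 'a': matches stack top 'a' => pop. Stack: (empty)
  Read 'c': push. Stack: c
  Read 'b': push. Stack: cb
  Read 'c': push. Stack: cbc
  Read 'e': push. Stack: cbce
  Read 'b': push. Stack: cbceb
  Read 'a': push. Stack: cbceba
  Read 'a': matches stack top 'a' => pop. Stack: cbceb
  Read 'd': push. Stack: cbcebd
Final stack: "cbcebd" (length 6)

6


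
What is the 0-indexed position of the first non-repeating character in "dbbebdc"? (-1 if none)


Input: dbbebdc
Character frequencies:
  'b': 3
  'c': 1
  'd': 2
  'e': 1
Scanning left to right for freq == 1:
  Position 0 ('d'): freq=2, skip
  Position 1 ('b'): freq=3, skip
  Position 2 ('b'): freq=3, skip
  Position 3 ('e'): unique! => answer = 3

3


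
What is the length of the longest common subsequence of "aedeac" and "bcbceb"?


LCS of "aedeac" and "bcbceb"
DP table:
           b    c    b    c    e    b
      0    0    0    0    0    0    0
  a   0    0    0    0    0    0    0
  e   0    0    0    0    0    1    1
  d   0    0    0    0    0    1    1
  e   0    0    0    0    0    1    1
  a   0    0    0    0    0    1    1
  c   0    0    1    1    1    1    1
LCS length = dp[6][6] = 1

1


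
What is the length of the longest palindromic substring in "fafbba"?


Input: "fafbba"
Checking substrings for palindromes:
  [0:3] "faf" (len 3) => palindrome
  [3:5] "bb" (len 2) => palindrome
Longest palindromic substring: "faf" with length 3

3


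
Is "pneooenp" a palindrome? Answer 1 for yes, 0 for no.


Input: pneooenp
Reversed: pneooenp
  Compare pos 0 ('p') with pos 7 ('p'): match
  Compare pos 1 ('n') with pos 6 ('n'): match
  Compare pos 2 ('e') with pos 5 ('e'): match
  Compare pos 3 ('o') with pos 4 ('o'): match
Result: palindrome

1


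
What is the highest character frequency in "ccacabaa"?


Input: ccacabaa
Character counts:
  'a': 4
  'b': 1
  'c': 3
Maximum frequency: 4

4


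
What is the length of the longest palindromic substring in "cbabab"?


Input: "cbabab"
Checking substrings for palindromes:
  [1:6] "babab" (len 5) => palindrome
  [1:4] "bab" (len 3) => palindrome
  [2:5] "aba" (len 3) => palindrome
  [3:6] "bab" (len 3) => palindrome
Longest palindromic substring: "babab" with length 5

5


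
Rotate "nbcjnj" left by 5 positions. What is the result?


Input: "nbcjnj", rotate left by 5
First 5 characters: "nbcjn"
Remaining characters: "j"
Concatenate remaining + first: "j" + "nbcjn" = "jnbcjn"

jnbcjn


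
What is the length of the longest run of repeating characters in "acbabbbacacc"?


Input: "acbabbbacacc"
Scanning for longest run:
  Position 1 ('c'): new char, reset run to 1
  Position 2 ('b'): new char, reset run to 1
  Position 3 ('a'): new char, reset run to 1
  Position 4 ('b'): new char, reset run to 1
  Position 5 ('b'): continues run of 'b', length=2
  Position 6 ('b'): continues run of 'b', length=3
  Position 7 ('a'): new char, reset run to 1
  Position 8 ('c'): new char, reset run to 1
  Position 9 ('a'): new char, reset run to 1
  Position 10 ('c'): new char, reset run to 1
  Position 11 ('c'): continues run of 'c', length=2
Longest run: 'b' with length 3

3


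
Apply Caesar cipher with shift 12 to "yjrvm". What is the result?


Caesar cipher: shift "yjrvm" by 12
  'y' (pos 24) + 12 = pos 10 = 'k'
  'j' (pos 9) + 12 = pos 21 = 'v'
  'r' (pos 17) + 12 = pos 3 = 'd'
  'v' (pos 21) + 12 = pos 7 = 'h'
  'm' (pos 12) + 12 = pos 24 = 'y'
Result: kvdhy

kvdhy


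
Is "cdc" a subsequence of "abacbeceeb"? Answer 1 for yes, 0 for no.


Check if "cdc" is a subsequence of "abacbeceeb"
Greedy scan:
  Position 0 ('a'): no match needed
  Position 1 ('b'): no match needed
  Position 2 ('a'): no match needed
  Position 3 ('c'): matches sub[0] = 'c'
  Position 4 ('b'): no match needed
  Position 5 ('e'): no match needed
  Position 6 ('c'): no match needed
  Position 7 ('e'): no match needed
  Position 8 ('e'): no match needed
  Position 9 ('b'): no match needed
Only matched 1/3 characters => not a subsequence

0


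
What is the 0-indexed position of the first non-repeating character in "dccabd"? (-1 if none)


Input: dccabd
Character frequencies:
  'a': 1
  'b': 1
  'c': 2
  'd': 2
Scanning left to right for freq == 1:
  Position 0 ('d'): freq=2, skip
  Position 1 ('c'): freq=2, skip
  Position 2 ('c'): freq=2, skip
  Position 3 ('a'): unique! => answer = 3

3


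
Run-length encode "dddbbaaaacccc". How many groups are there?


Input: dddbbaaaacccc
Scanning for consecutive runs:
  Group 1: 'd' x 3 (positions 0-2)
  Group 2: 'b' x 2 (positions 3-4)
  Group 3: 'a' x 4 (positions 5-8)
  Group 4: 'c' x 4 (positions 9-12)
Total groups: 4

4


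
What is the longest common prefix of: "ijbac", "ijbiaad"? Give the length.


Words: ijbac, ijbiaad
  Position 0: all 'i' => match
  Position 1: all 'j' => match
  Position 2: all 'b' => match
  Position 3: ('a', 'i') => mismatch, stop
LCP = "ijb" (length 3)

3


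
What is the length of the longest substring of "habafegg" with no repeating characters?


Input: "habafegg"
Sliding window (track last position of each char):
  Position 0 ('h'): window [0,0] length 1 -- new best
  Position 1 ('a'): window [0,1] length 2 -- new best
  Position 2 ('b'): window [0,2] length 3 -- new best
  Position 3 ('a'): repeat (last at 1), move window start to 2
  Position 3 ('a'): window [2,3] length 2
  Position 4 ('f'): window [2,4] length 3
  Position 5 ('e'): window [2,5] length 4 -- new best
  Position 6 ('g'): window [2,6] length 5 -- new best
  Position 7 ('g'): repeat (last at 6), move window start to 7
  Position 7 ('g'): window [7,7] length 1
Longest substring with no repeats: "bafeg" with length 5

5


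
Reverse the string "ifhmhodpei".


Input: ifhmhodpei
Reading characters right to left:
  Position 9: 'i'
  Position 8: 'e'
  Position 7: 'p'
  Position 6: 'd'
  Position 5: 'o'
  Position 4: 'h'
  Position 3: 'm'
  Position 2: 'h'
  Position 1: 'f'
  Position 0: 'i'
Reversed: iepdohmhfi

iepdohmhfi


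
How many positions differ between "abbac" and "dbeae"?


Comparing "abbac" and "dbeae" position by position:
  Position 0: 'a' vs 'd' => DIFFER
  Position 1: 'b' vs 'b' => same
  Position 2: 'b' vs 'e' => DIFFER
  Position 3: 'a' vs 'a' => same
  Position 4: 'c' vs 'e' => DIFFER
Positions that differ: 3

3


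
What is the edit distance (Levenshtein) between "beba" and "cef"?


Computing edit distance: "beba" -> "cef"
DP table:
           c    e    f
      0    1    2    3
  b   1    1    2    3
  e   2    2    1    2
  b   3    3    2    2
  a   4    4    3    3
Edit distance = dp[4][3] = 3

3


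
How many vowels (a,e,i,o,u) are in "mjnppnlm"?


Input: mjnppnlm
Checking each character:
  'm' at position 0: consonant
  'j' at position 1: consonant
  'n' at position 2: consonant
  'p' at position 3: consonant
  'p' at position 4: consonant
  'n' at position 5: consonant
  'l' at position 6: consonant
  'm' at position 7: consonant
Total vowels: 0

0


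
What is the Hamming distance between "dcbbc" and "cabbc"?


Comparing "dcbbc" and "cabbc" position by position:
  Position 0: 'd' vs 'c' => differ
  Position 1: 'c' vs 'a' => differ
  Position 2: 'b' vs 'b' => same
  Position 3: 'b' vs 'b' => same
  Position 4: 'c' vs 'c' => same
Total differences (Hamming distance): 2

2


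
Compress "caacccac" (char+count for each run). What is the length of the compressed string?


Input: caacccac
Runs:
  'c' x 1 => "c1"
  'a' x 2 => "a2"
  'c' x 3 => "c3"
  'a' x 1 => "a1"
  'c' x 1 => "c1"
Compressed: "c1a2c3a1c1"
Compressed length: 10

10


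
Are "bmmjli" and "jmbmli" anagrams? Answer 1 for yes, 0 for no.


Strings: "bmmjli", "jmbmli"
Sorted first:  bijlmm
Sorted second: bijlmm
Sorted forms match => anagrams

1


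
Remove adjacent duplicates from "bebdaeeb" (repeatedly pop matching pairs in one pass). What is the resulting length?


Input: bebdaeeb
Stack-based adjacent duplicate removal:
  Read 'b': push. Stack: b
  Read 'e': push. Stack: be
  Read 'b': push. Stack: beb
  Read 'd': push. Stack: bebd
  Read 'a': push. Stack: bebda
  Read 'e': push. Stack: bebdae
  Read 'e': matches stack top 'e' => pop. Stack: bebda
  Read 'b': push. Stack: bebdab
Final stack: "bebdab" (length 6)

6


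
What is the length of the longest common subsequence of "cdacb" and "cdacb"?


LCS of "cdacb" and "cdacb"
DP table:
           c    d    a    c    b
      0    0    0    0    0    0
  c   0    1    1    1    1    1
  d   0    1    2    2    2    2
  a   0    1    2    3    3    3
  c   0    1    2    3    4    4
  b   0    1    2    3    4    5
LCS length = dp[5][5] = 5

5


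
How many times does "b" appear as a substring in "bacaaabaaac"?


Searching for "b" in "bacaaabaaac"
Scanning each position:
  Position 0: "b" => MATCH
  Position 1: "a" => no
  Position 2: "c" => no
  Position 3: "a" => no
  Position 4: "a" => no
  Position 5: "a" => no
  Position 6: "b" => MATCH
  Position 7: "a" => no
  Position 8: "a" => no
  Position 9: "a" => no
  Position 10: "c" => no
Total occurrences: 2

2


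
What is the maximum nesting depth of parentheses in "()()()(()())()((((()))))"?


Input: "()()()(()())()((((()))))"
Tracking depth:
  Position 0 '(': depth becomes 1
  Position 1 ')': depth becomes 0
  Position 2 '(': depth becomes 1
  Position 3 ')': depth becomes 0
  Position 4 '(': depth becomes 1
  Position 5 ')': depth becomes 0
  Position 6 '(': depth becomes 1
  Position 7 '(': depth becomes 2
  Position 8 ')': depth becomes 1
  Position 9 '(': depth becomes 2
  Position 10 ')': depth becomes 1
  Position 11 ')': depth becomes 0
  Position 12 '(': depth becomes 1
  Position 13 ')': depth becomes 0
  Position 14 '(': depth becomes 1
  Position 15 '(': depth becomes 2
  Position 16 '(': depth becomes 3
  Position 17 '(': depth becomes 4
  Position 18 '(': depth becomes 5
  Position 19 ')': depth becomes 4
  Position 20 ')': depth becomes 3
  Position 21 ')': depth becomes 2
  Position 22 ')': depth becomes 1
  Position 23 ')': depth becomes 0
Maximum depth reached: 5

5


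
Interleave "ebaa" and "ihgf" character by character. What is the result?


Interleaving "ebaa" and "ihgf":
  Position 0: 'e' from first, 'i' from second => "ei"
  Position 1: 'b' from first, 'h' from second => "bh"
  Position 2: 'a' from first, 'g' from second => "ag"
  Position 3: 'a' from first, 'f' from second => "af"
Result: eibhagaf

eibhagaf


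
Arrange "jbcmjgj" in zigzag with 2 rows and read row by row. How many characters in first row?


Zigzag "jbcmjgj" into 2 rows:
Placing characters:
  'j' => row 0
  'b' => row 1
  'c' => row 0
  'm' => row 1
  'j' => row 0
  'g' => row 1
  'j' => row 0
Rows:
  Row 0: "jcjj"
  Row 1: "bmg"
First row length: 4

4


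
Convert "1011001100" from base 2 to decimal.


Input: "1011001100" in base 2
Positional expansion:
  Digit '1' (value 1) x 2^9 = 512
  Digit '0' (value 0) x 2^8 = 0
  Digit '1' (value 1) x 2^7 = 128
  Digit '1' (value 1) x 2^6 = 64
  Digit '0' (value 0) x 2^5 = 0
  Digit '0' (value 0) x 2^4 = 0
  Digit '1' (value 1) x 2^3 = 8
  Digit '1' (value 1) x 2^2 = 4
  Digit '0' (value 0) x 2^1 = 0
  Digit '0' (value 0) x 2^0 = 0
Sum = 716

716


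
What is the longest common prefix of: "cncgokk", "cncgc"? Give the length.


Words: cncgokk, cncgc
  Position 0: all 'c' => match
  Position 1: all 'n' => match
  Position 2: all 'c' => match
  Position 3: all 'g' => match
  Position 4: ('o', 'c') => mismatch, stop
LCP = "cncg" (length 4)

4


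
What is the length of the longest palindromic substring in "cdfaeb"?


Input: "cdfaeb"
Checking substrings for palindromes:
  No multi-char palindromic substrings found
Longest palindromic substring: "c" with length 1

1


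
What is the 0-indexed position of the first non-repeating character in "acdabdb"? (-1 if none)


Input: acdabdb
Character frequencies:
  'a': 2
  'b': 2
  'c': 1
  'd': 2
Scanning left to right for freq == 1:
  Position 0 ('a'): freq=2, skip
  Position 1 ('c'): unique! => answer = 1

1


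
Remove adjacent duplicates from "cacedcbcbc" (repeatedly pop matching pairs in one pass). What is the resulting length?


Input: cacedcbcbc
Stack-based adjacent duplicate removal:
  Read 'c': push. Stack: c
  Read 'a': push. Stack: ca
  Read 'c': push. Stack: cac
  Read 'e': push. Stack: cace
  Read 'd': push. Stack: caced
  Read 'c': push. Stack: cacedc
  Read 'b': push. Stack: cacedcb
  Read 'c': push. Stack: cacedcbc
  Read 'b': push. Stack: cacedcbcb
  Read 'c': push. Stack: cacedcbcbc
Final stack: "cacedcbcbc" (length 10)

10


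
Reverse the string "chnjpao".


Input: chnjpao
Reading characters right to left:
  Position 6: 'o'
  Position 5: 'a'
  Position 4: 'p'
  Position 3: 'j'
  Position 2: 'n'
  Position 1: 'h'
  Position 0: 'c'
Reversed: oapjnhc

oapjnhc


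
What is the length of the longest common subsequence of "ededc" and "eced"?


LCS of "ededc" and "eced"
DP table:
           e    c    e    d
      0    0    0    0    0
  e   0    1    1    1    1
  d   0    1    1    1    2
  e   0    1    1    2    2
  d   0    1    1    2    3
  c   0    1    2    2    3
LCS length = dp[5][4] = 3

3


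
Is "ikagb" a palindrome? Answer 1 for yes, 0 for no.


Input: ikagb
Reversed: bgaki
  Compare pos 0 ('i') with pos 4 ('b'): MISMATCH
  Compare pos 1 ('k') with pos 3 ('g'): MISMATCH
Result: not a palindrome

0


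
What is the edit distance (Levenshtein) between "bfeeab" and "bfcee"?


Computing edit distance: "bfeeab" -> "bfcee"
DP table:
           b    f    c    e    e
      0    1    2    3    4    5
  b   1    0    1    2    3    4
  f   2    1    0    1    2    3
  e   3    2    1    1    1    2
  e   4    3    2    2    1    1
  a   5    4    3    3    2    2
  b   6    5    4    4    3    3
Edit distance = dp[6][5] = 3

3


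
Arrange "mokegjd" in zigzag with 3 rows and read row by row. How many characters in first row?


Zigzag "mokegjd" into 3 rows:
Placing characters:
  'm' => row 0
  'o' => row 1
  'k' => row 2
  'e' => row 1
  'g' => row 0
  'j' => row 1
  'd' => row 2
Rows:
  Row 0: "mg"
  Row 1: "oej"
  Row 2: "kd"
First row length: 2

2


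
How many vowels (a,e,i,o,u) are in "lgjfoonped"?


Input: lgjfoonped
Checking each character:
  'l' at position 0: consonant
  'g' at position 1: consonant
  'j' at position 2: consonant
  'f' at position 3: consonant
  'o' at position 4: vowel (running total: 1)
  'o' at position 5: vowel (running total: 2)
  'n' at position 6: consonant
  'p' at position 7: consonant
  'e' at position 8: vowel (running total: 3)
  'd' at position 9: consonant
Total vowels: 3

3


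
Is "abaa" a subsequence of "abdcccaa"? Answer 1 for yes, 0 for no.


Check if "abaa" is a subsequence of "abdcccaa"
Greedy scan:
  Position 0 ('a'): matches sub[0] = 'a'
  Position 1 ('b'): matches sub[1] = 'b'
  Position 2 ('d'): no match needed
  Position 3 ('c'): no match needed
  Position 4 ('c'): no match needed
  Position 5 ('c'): no match needed
  Position 6 ('a'): matches sub[2] = 'a'
  Position 7 ('a'): matches sub[3] = 'a'
All 4 characters matched => is a subsequence

1


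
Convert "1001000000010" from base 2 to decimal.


Input: "1001000000010" in base 2
Positional expansion:
  Digit '1' (value 1) x 2^12 = 4096
  Digit '0' (value 0) x 2^11 = 0
  Digit '0' (value 0) x 2^10 = 0
  Digit '1' (value 1) x 2^9 = 512
  Digit '0' (value 0) x 2^8 = 0
  Digit '0' (value 0) x 2^7 = 0
  Digit '0' (value 0) x 2^6 = 0
  Digit '0' (value 0) x 2^5 = 0
  Digit '0' (value 0) x 2^4 = 0
  Digit '0' (value 0) x 2^3 = 0
  Digit '0' (value 0) x 2^2 = 0
  Digit '1' (value 1) x 2^1 = 2
  Digit '0' (value 0) x 2^0 = 0
Sum = 4610

4610


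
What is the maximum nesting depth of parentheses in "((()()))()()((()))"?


Input: "((()()))()()((()))"
Tracking depth:
  Position 0 '(': depth becomes 1
  Position 1 '(': depth becomes 2
  Position 2 '(': depth becomes 3
  Position 3 ')': depth becomes 2
  Position 4 '(': depth becomes 3
  Position 5 ')': depth becomes 2
  Position 6 ')': depth becomes 1
  Position 7 ')': depth becomes 0
  Position 8 '(': depth becomes 1
  Position 9 ')': depth becomes 0
  Position 10 '(': depth becomes 1
  Position 11 ')': depth becomes 0
  Position 12 '(': depth becomes 1
  Position 13 '(': depth becomes 2
  Position 14 '(': depth becomes 3
  Position 15 ')': depth becomes 2
  Position 16 ')': depth becomes 1
  Position 17 ')': depth becomes 0
Maximum depth reached: 3

3


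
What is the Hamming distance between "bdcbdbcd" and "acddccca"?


Comparing "bdcbdbcd" and "acddccca" position by position:
  Position 0: 'b' vs 'a' => differ
  Position 1: 'd' vs 'c' => differ
  Position 2: 'c' vs 'd' => differ
  Position 3: 'b' vs 'd' => differ
  Position 4: 'd' vs 'c' => differ
  Position 5: 'b' vs 'c' => differ
  Position 6: 'c' vs 'c' => same
  Position 7: 'd' vs 'a' => differ
Total differences (Hamming distance): 7

7


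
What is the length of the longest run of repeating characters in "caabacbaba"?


Input: "caabacbaba"
Scanning for longest run:
  Position 1 ('a'): new char, reset run to 1
  Position 2 ('a'): continues run of 'a', length=2
  Position 3 ('b'): new char, reset run to 1
  Position 4 ('a'): new char, reset run to 1
  Position 5 ('c'): new char, reset run to 1
  Position 6 ('b'): new char, reset run to 1
  Position 7 ('a'): new char, reset run to 1
  Position 8 ('b'): new char, reset run to 1
  Position 9 ('a'): new char, reset run to 1
Longest run: 'a' with length 2

2


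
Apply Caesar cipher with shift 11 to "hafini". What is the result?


Caesar cipher: shift "hafini" by 11
  'h' (pos 7) + 11 = pos 18 = 's'
  'a' (pos 0) + 11 = pos 11 = 'l'
  'f' (pos 5) + 11 = pos 16 = 'q'
  'i' (pos 8) + 11 = pos 19 = 't'
  'n' (pos 13) + 11 = pos 24 = 'y'
  'i' (pos 8) + 11 = pos 19 = 't'
Result: slqtyt

slqtyt


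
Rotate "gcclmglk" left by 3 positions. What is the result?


Input: "gcclmglk", rotate left by 3
First 3 characters: "gcc"
Remaining characters: "lmglk"
Concatenate remaining + first: "lmglk" + "gcc" = "lmglkgcc"

lmglkgcc


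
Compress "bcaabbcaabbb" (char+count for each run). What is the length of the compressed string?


Input: bcaabbcaabbb
Runs:
  'b' x 1 => "b1"
  'c' x 1 => "c1"
  'a' x 2 => "a2"
  'b' x 2 => "b2"
  'c' x 1 => "c1"
  'a' x 2 => "a2"
  'b' x 3 => "b3"
Compressed: "b1c1a2b2c1a2b3"
Compressed length: 14

14


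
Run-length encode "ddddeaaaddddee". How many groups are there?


Input: ddddeaaaddddee
Scanning for consecutive runs:
  Group 1: 'd' x 4 (positions 0-3)
  Group 2: 'e' x 1 (positions 4-4)
  Group 3: 'a' x 3 (positions 5-7)
  Group 4: 'd' x 4 (positions 8-11)
  Group 5: 'e' x 2 (positions 12-13)
Total groups: 5

5


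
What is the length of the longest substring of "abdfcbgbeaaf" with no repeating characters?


Input: "abdfcbgbeaaf"
Sliding window (track last position of each char):
  Position 0 ('a'): window [0,0] length 1 -- new best
  Position 1 ('b'): window [0,1] length 2 -- new best
  Position 2 ('d'): window [0,2] length 3 -- new best
  Position 3 ('f'): window [0,3] length 4 -- new best
  Position 4 ('c'): window [0,4] length 5 -- new best
  Position 5 ('b'): repeat (last at 1), move window start to 2
  Position 5 ('b'): window [2,5] length 4
  Position 6 ('g'): window [2,6] length 5
  Position 7 ('b'): repeat (last at 5), move window start to 6
  Position 7 ('b'): window [6,7] length 2
  Position 8 ('e'): window [6,8] length 3
  Position 9 ('a'): window [6,9] length 4
  Position 10 ('a'): repeat (last at 9), move window start to 10
  Position 10 ('a'): window [10,10] length 1
  Position 11 ('f'): window [10,11] length 2
Longest substring with no repeats: "abdfc" with length 5

5


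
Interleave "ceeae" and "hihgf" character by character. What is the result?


Interleaving "ceeae" and "hihgf":
  Position 0: 'c' from first, 'h' from second => "ch"
  Position 1: 'e' from first, 'i' from second => "ei"
  Position 2: 'e' from first, 'h' from second => "eh"
  Position 3: 'a' from first, 'g' from second => "ag"
  Position 4: 'e' from first, 'f' from second => "ef"
Result: cheiehagef

cheiehagef


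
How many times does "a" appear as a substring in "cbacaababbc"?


Searching for "a" in "cbacaababbc"
Scanning each position:
  Position 0: "c" => no
  Position 1: "b" => no
  Position 2: "a" => MATCH
  Position 3: "c" => no
  Position 4: "a" => MATCH
  Position 5: "a" => MATCH
  Position 6: "b" => no
  Position 7: "a" => MATCH
  Position 8: "b" => no
  Position 9: "b" => no
  Position 10: "c" => no
Total occurrences: 4

4


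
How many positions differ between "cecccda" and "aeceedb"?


Comparing "cecccda" and "aeceedb" position by position:
  Position 0: 'c' vs 'a' => DIFFER
  Position 1: 'e' vs 'e' => same
  Position 2: 'c' vs 'c' => same
  Position 3: 'c' vs 'e' => DIFFER
  Position 4: 'c' vs 'e' => DIFFER
  Position 5: 'd' vs 'd' => same
  Position 6: 'a' vs 'b' => DIFFER
Positions that differ: 4

4


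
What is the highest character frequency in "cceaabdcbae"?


Input: cceaabdcbae
Character counts:
  'a': 3
  'b': 2
  'c': 3
  'd': 1
  'e': 2
Maximum frequency: 3

3


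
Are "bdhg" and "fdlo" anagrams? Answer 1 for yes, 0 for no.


Strings: "bdhg", "fdlo"
Sorted first:  bdgh
Sorted second: dflo
Differ at position 0: 'b' vs 'd' => not anagrams

0


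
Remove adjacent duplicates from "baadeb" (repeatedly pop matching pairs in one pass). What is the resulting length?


Input: baadeb
Stack-based adjacent duplicate removal:
  Read 'b': push. Stack: b
  Read 'a': push. Stack: ba
  Read 'a': matches stack top 'a' => pop. Stack: b
  Read 'd': push. Stack: bd
  Read 'e': push. Stack: bde
  Read 'b': push. Stack: bdeb
Final stack: "bdeb" (length 4)

4


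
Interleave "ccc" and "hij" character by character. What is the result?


Interleaving "ccc" and "hij":
  Position 0: 'c' from first, 'h' from second => "ch"
  Position 1: 'c' from first, 'i' from second => "ci"
  Position 2: 'c' from first, 'j' from second => "cj"
Result: chcicj

chcicj


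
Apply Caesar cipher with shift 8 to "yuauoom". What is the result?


Caesar cipher: shift "yuauoom" by 8
  'y' (pos 24) + 8 = pos 6 = 'g'
  'u' (pos 20) + 8 = pos 2 = 'c'
  'a' (pos 0) + 8 = pos 8 = 'i'
  'u' (pos 20) + 8 = pos 2 = 'c'
  'o' (pos 14) + 8 = pos 22 = 'w'
  'o' (pos 14) + 8 = pos 22 = 'w'
  'm' (pos 12) + 8 = pos 20 = 'u'
Result: gcicwwu

gcicwwu


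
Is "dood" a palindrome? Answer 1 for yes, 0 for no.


Input: dood
Reversed: dood
  Compare pos 0 ('d') with pos 3 ('d'): match
  Compare pos 1 ('o') with pos 2 ('o'): match
Result: palindrome

1


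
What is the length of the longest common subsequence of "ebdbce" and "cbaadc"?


LCS of "ebdbce" and "cbaadc"
DP table:
           c    b    a    a    d    c
      0    0    0    0    0    0    0
  e   0    0    0    0    0    0    0
  b   0    0    1    1    1    1    1
  d   0    0    1    1    1    2    2
  b   0    0    1    1    1    2    2
  c   0    1    1    1    1    2    3
  e   0    1    1    1    1    2    3
LCS length = dp[6][6] = 3

3


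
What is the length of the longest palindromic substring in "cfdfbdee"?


Input: "cfdfbdee"
Checking substrings for palindromes:
  [1:4] "fdf" (len 3) => palindrome
  [6:8] "ee" (len 2) => palindrome
Longest palindromic substring: "fdf" with length 3

3


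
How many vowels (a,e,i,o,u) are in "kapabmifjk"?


Input: kapabmifjk
Checking each character:
  'k' at position 0: consonant
  'a' at position 1: vowel (running total: 1)
  'p' at position 2: consonant
  'a' at position 3: vowel (running total: 2)
  'b' at position 4: consonant
  'm' at position 5: consonant
  'i' at position 6: vowel (running total: 3)
  'f' at position 7: consonant
  'j' at position 8: consonant
  'k' at position 9: consonant
Total vowels: 3

3


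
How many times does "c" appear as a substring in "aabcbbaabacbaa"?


Searching for "c" in "aabcbbaabacbaa"
Scanning each position:
  Position 0: "a" => no
  Position 1: "a" => no
  Position 2: "b" => no
  Position 3: "c" => MATCH
  Position 4: "b" => no
  Position 5: "b" => no
  Position 6: "a" => no
  Position 7: "a" => no
  Position 8: "b" => no
  Position 9: "a" => no
  Position 10: "c" => MATCH
  Position 11: "b" => no
  Position 12: "a" => no
  Position 13: "a" => no
Total occurrences: 2

2
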